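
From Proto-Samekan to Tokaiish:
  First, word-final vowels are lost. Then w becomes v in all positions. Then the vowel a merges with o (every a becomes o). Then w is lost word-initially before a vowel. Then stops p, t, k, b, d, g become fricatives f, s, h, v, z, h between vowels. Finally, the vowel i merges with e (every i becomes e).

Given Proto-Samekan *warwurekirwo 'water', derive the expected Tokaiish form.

vorvureherv

Tokaiish: start from *warwurekirwo.
  rule 1 (apocope): warwurekirwo → warwurekirw
  rule 2 (unconditioned shift): warwurekirw → varvurekirv
  rule 3 (vowel merger): varvurekirv → vorvurekirv
  rule 4: no change — vorvurekirv
  rule 5 (intervocalic lenition): vorvurekirv → vorvurehirv
  rule 6 (vowel merger): vorvurehirv → vorvureherv
  ⇒ Tokaiish vorvureherv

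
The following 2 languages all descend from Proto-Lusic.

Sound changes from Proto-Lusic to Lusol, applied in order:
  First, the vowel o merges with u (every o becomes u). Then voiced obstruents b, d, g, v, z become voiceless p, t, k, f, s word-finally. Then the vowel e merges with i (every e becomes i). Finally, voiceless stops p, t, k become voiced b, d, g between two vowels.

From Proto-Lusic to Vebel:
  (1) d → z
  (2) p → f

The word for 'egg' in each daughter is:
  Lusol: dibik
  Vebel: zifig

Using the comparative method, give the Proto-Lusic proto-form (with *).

*dipig

Position 5: Lusol has k, Vebel has g. Vebel preserves g here (none of its changes turn any other segment into g), so the proto-segment is *g.
Position 3: Lusol has b, Vebel has f. Taking the neighbouring segments as reconstructed: Lusol b could go back to *p or *b; Vebel f could go back to *p or *f — the one source consistent with every daughter is *p.
Continuing position by position gives *dipig; check it forward:
Lusol: *dipig
  dipig (rule 1 does not apply)
  dipig → dipik   [final devoicing]
  dipik (rule 3 does not apply)
  dipik → dibik   [intervocalic voicing]
  giving Lusol dibik.
Vebel: *dipig
  dipig → zipig   [unconditioned shift]
  zipig → zifig   [unconditioned shift]
  giving Vebel zifig.
No other proto-form is consistent with every reflex, so the reconstruction is *dipig.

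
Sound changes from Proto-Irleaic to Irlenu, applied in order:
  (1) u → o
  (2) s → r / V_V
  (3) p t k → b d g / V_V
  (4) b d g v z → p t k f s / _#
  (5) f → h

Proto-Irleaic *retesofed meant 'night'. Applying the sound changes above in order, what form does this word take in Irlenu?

Irlenu: *retesofed
  retesofed (rule 1 does not apply)
  retesofed → reterofed   [rhotacism]
  reterofed → rederofed   [intervocalic voicing]
  rederofed → rederofet   [final devoicing]
  rederofet → rederohet   [unconditioned shift]
  giving Irlenu rederohet.

rederohet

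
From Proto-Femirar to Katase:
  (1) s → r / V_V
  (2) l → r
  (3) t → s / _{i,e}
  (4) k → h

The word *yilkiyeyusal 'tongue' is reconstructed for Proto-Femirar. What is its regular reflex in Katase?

Katase: *yilkiyeyusal
  yilkiyeyusal → yilkiyeyural   [rhotacism]
  yilkiyeyural → yirkiyeyurar   [unconditioned shift]
  yirkiyeyurar (rule 3 does not apply)
  yirkiyeyurar → yirhiyeyurar   [unconditioned shift]
  giving Katase yirhiyeyurar.

yirhiyeyurar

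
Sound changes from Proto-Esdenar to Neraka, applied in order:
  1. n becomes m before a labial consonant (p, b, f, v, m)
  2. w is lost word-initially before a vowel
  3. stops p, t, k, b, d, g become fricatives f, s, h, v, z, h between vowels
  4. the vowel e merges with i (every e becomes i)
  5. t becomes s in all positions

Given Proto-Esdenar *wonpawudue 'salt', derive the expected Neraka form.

ompawuzui

Neraka: start from *wonpawudue.
  rule 1 (nasal place assimilation): wonpawudue → wompawudue
  rule 2 (glide loss): wompawudue → ompawudue
  rule 3 (intervocalic lenition): ompawudue → ompawuzue
  rule 4 (vowel merger): ompawuzue → ompawuzui
  rule 5: no change — ompawuzui
  ⇒ Neraka ompawuzui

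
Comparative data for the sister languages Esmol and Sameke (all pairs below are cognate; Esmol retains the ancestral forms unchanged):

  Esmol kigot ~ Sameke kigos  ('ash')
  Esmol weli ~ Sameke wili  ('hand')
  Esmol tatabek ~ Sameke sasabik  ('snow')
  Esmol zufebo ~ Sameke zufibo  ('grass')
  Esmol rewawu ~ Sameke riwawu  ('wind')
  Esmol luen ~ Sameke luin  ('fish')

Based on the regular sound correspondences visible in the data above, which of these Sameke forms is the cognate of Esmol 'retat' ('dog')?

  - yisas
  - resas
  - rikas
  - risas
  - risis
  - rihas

weli ~ wili, tatabek ~ sasabik — Esmol e corresponds to Sameke i after a consonant, before a consonant other than r, m, n, p, b, f, v.
tatabek ~ sasabik — Esmol t corresponds to Sameke s between vowels (before a back vowel).
kigot ~ kigos — Esmol t corresponds to Sameke s word-finally.
Applying these to Esmol 'retat':
  retat → ritat   (e→i after a consonant, before a consonant other than r, m, n, p, b, f, v)
  ritat → risat   (t→s between vowels (before a back vowel))
  risat → risas   (t→s word-finally)
So the Sameke cognate is 'risas'.

risas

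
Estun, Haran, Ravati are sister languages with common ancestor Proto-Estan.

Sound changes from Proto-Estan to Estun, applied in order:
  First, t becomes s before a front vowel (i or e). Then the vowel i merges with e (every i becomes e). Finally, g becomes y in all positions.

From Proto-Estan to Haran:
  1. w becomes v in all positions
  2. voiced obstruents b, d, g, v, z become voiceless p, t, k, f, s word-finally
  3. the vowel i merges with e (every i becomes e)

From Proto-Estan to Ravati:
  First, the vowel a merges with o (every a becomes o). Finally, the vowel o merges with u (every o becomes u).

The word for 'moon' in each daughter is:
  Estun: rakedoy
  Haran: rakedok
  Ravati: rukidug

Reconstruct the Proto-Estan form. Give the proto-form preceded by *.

Position 7: Estun has y, Haran has k, Ravati has g. Ravati preserves g here (none of its changes turn any other segment into g), so the proto-segment is *g.
Position 2: Estun has a, Haran has a, Ravati has u. Estun preserves a here (none of its changes turn any other segment into a), so the proto-segment is *a.
Verify the candidate proto-form against each daughter:
Estun: *rakidog > rakedog > rakedoy  (by vowel merger, unconditioned shift)
Haran: *rakidog > rakidok > rakedok  (by final devoicing, vowel merger)
Ravati: start from *rakidog.
  rule 1 (vowel merger): rakidog → rokidog
  rule 2 (vowel merger): rokidog → rukidug
  ⇒ Ravati rukidug
Only *rakidog yields all of Estun rakedoy, Haran rakedok, Ravati rukidug.

*rakidog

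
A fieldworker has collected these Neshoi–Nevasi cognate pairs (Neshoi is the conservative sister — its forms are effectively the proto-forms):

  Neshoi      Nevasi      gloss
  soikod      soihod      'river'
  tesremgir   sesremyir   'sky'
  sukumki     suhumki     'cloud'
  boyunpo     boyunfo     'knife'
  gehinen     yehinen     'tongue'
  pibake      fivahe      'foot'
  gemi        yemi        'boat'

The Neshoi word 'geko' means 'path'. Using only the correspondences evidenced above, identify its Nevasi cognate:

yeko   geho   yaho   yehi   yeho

yeho

gehinen ~ yehinen, gemi ~ yemi — Neshoi g corresponds to Nevasi y word-initially before a front vowel.
soikod ~ soihod — Neshoi k corresponds to Nevasi h between vowels (before a back vowel).
Applying these to Neshoi 'geko':
  geko → yeko   (g→y word-initially before a front vowel)
  yeko → yeho   (k→h between vowels (before a back vowel))
So the Nevasi cognate is 'yeho'.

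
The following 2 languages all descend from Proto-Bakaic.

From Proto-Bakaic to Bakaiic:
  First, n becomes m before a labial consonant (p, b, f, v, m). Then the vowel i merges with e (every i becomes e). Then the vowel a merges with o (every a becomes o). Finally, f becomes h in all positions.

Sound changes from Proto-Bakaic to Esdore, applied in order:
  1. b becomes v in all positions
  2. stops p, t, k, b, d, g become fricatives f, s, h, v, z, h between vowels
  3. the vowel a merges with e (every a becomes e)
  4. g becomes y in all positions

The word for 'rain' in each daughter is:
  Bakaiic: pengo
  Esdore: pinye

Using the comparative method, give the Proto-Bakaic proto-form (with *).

Position 5: Bakaiic has o, Esdore has e. Taking the neighbouring segments as reconstructed: Bakaiic o could go back to *a or *o; Esdore e could go back to *a or *e — the one source consistent with every daughter is *a.
Position 4: Bakaiic has g, Esdore has y. Bakaiic preserves g here (none of its changes turn any other segment into g), so the proto-segment is *g.
Position 2: Bakaiic has e, Esdore has i. Esdore preserves i here (none of its changes turn any other segment into i), so the proto-segment is *i.
This points to *pinga. Verify forward in each daughter:
Bakaiic: *pinga
  pinga (rule 1 does not apply)
  pinga → penga   [vowel merger]
  penga → pengo   [vowel merger]
  pengo (rule 4 does not apply)
  giving Bakaiic pengo.
Esdore: *pinga > pinge > pinye  (by vowel merger, unconditioned shift)
No other proto-form is consistent with every reflex, so the reconstruction is *pinga.

*pinga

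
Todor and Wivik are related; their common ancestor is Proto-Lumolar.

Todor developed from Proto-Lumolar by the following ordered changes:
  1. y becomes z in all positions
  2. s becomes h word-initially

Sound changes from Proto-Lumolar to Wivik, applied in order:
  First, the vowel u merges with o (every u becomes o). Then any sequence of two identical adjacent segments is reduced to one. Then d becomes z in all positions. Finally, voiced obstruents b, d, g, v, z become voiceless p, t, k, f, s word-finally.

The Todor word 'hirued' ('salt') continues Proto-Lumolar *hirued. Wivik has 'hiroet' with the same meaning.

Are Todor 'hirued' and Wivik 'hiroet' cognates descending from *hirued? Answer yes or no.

no

Derive the expected Wivik reflex of *hirued:
Wivik: *hirued
  hirued → hiroed   [vowel merger]
  hiroed (rule 2 does not apply)
  hiroed → hiroez   [unconditioned shift]
  hiroez → hiroes   [final devoicing]
  giving Wivik hiroes.
The regular Wivik reflex would be 'hiroes', but the attested form is 'hiroet'. The correspondence is irregular, so they are not cognates (the Wivik form has a different source).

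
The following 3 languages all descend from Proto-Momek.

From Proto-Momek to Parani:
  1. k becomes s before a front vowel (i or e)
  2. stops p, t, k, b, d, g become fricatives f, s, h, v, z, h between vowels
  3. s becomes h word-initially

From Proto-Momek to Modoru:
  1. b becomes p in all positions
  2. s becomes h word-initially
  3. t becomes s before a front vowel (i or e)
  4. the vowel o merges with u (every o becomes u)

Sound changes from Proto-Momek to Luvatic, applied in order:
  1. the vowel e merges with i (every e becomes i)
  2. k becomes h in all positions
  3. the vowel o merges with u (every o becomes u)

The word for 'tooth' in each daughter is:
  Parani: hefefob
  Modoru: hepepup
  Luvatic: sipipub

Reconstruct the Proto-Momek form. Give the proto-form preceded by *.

*sepepob

Position 4: Parani has e, Modoru has e, Luvatic has i. Parani preserves e here (none of its changes turn any other segment into e), so the proto-segment is *e.
Position 7: Parani has b, Modoru has p, Luvatic has b. Parani preserves b here (none of its changes turn any other segment into b), so the proto-segment is *b.
Verify the candidate proto-form against each daughter:
Parani: *sepepob
  sepepob (rule 1 does not apply)
  sepepob → sefefob   [intervocalic lenition]
  sefefob → hefefob   [debuccalisation]
  giving Parani hefefob.
Modoru: *sepepob
  sepepob → sepepop   [unconditioned shift]
  sepepop → hepepop   [debuccalisation]
  hepepop (rule 3 does not apply)
  hepepop → hepepup   [vowel merger]
  giving Modoru hepepup.
Luvatic: start from *sepepob.
  rule 1 (vowel merger): sepepob → sipipob
  rule 2: no change — sipipob
  rule 3 (vowel merger): sipipob → sipipub
  ⇒ Luvatic sipipub
*sepepob is the unique common source.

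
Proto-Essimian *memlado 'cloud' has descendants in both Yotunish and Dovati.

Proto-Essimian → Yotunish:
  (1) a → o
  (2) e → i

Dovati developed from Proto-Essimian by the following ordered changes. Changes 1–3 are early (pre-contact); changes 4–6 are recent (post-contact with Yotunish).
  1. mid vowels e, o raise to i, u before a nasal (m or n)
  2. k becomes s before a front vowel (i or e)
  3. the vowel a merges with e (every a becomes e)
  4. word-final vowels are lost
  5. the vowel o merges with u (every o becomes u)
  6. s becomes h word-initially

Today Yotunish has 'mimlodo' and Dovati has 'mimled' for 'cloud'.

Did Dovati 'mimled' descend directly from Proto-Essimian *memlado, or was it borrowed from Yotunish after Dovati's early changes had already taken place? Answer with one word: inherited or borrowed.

inherited

If inherited, *memlado would pass through all of Dovati's changes:
Dovati: *memlado > mimlado > mimledo > mimled  (by pre-nasal raising, vowel merger, apocope)
If borrowed from Yotunish 'mimlodo' after the early changes, it would undergo only the recent ones:
  rule 4 (apocope): mimlodo → mimlod
  rule 5 (vowel merger): mimlod → mimlud
  rule 6 (debuccalisation): no change (mimlud)
  ⇒ as a loan: mimlud
Dovati 'mimled' matches the inherited outcome exactly, so it is an inherited cognate, not a loan.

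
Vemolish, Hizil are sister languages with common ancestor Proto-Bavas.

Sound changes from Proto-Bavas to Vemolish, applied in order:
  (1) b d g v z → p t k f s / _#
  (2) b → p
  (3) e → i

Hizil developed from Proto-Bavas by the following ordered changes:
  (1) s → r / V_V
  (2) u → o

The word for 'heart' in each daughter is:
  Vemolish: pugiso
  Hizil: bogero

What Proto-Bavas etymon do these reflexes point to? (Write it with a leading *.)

Position 2: Vemolish has u, Hizil has o. Vemolish preserves u here (none of its changes turn any other segment into u), so the proto-segment is *u.
Position 4: Vemolish has i, Hizil has e. Hizil preserves e here (none of its changes turn any other segment into e), so the proto-segment is *e.
Position 5: Vemolish has s, Hizil has r. Taking the neighbouring segments as reconstructed: Vemolish s can only go back to *s; Hizil r could go back to *s or *r — the one source consistent with every daughter is *s.
Verify the candidate proto-form against each daughter:
Vemolish: *bugeso
  bugeso (rule 1 does not apply)
  bugeso → pugeso   [unconditioned shift]
  pugeso → pugiso   [vowel merger]
  giving Vemolish pugiso.
Hizil: *bugeso > bugero > bogero  (by rhotacism, vowel merger)
No other proto-form is consistent with every reflex, so the reconstruction is *bugeso.

*bugeso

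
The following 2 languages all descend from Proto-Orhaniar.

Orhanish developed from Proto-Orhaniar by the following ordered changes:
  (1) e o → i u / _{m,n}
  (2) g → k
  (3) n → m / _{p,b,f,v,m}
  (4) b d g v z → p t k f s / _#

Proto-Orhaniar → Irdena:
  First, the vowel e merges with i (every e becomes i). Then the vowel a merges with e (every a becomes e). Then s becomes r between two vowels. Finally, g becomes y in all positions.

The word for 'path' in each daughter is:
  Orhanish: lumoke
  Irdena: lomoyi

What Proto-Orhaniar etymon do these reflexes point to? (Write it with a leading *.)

Position 2: Orhanish has u, Irdena has o. Irdena preserves o here (none of its changes turn any other segment into o), so the proto-segment is *o.
Position 5: Orhanish has k, Irdena has y. Taking the neighbouring segments as reconstructed: Orhanish k could go back to *k or *g; Irdena y could go back to *g or *y — the one source consistent with every daughter is *g.
Position 6: Orhanish has e, Irdena has i. Orhanish preserves e here (none of its changes turn any other segment into e), so the proto-segment is *e.
This points to *lomoge. Verify forward in each daughter:
Orhanish: start from *lomoge.
  rule 1 (pre-nasal raising): lomoge → lumoge
  rule 2 (unconditioned shift): lumoge → lumoke
  rule 3: no change — lumoke
  rule 4: no change — lumoke
  ⇒ Orhanish lumoke
Irdena: *lomoge
  lomoge → lomogi   [vowel merger]
  lomogi (rule 2 does not apply)
  lomogi (rule 3 does not apply)
  lomogi → lomoyi   [unconditioned shift]
  giving Irdena lomoyi.
No other proto-form is consistent with every reflex, so the reconstruction is *lomoge.

*lomoge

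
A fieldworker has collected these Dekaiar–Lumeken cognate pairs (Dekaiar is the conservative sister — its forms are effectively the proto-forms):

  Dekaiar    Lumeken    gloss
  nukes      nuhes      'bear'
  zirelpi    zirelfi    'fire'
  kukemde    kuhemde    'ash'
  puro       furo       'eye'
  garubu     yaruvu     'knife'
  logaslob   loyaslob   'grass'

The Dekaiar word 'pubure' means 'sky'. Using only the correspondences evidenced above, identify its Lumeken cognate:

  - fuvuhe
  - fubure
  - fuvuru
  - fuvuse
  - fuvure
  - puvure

fuvure

puro ~ furo — Dekaiar p corresponds to Lumeken f word-initially before a back vowel.
garubu ~ yaruvu — Dekaiar b corresponds to Lumeken v between vowels (before a back vowel).
Applying these to Dekaiar 'pubure':
  pubure → fubure   (p→f word-initially before a back vowel)
  fubure → fuvure   (b→v between vowels (before a back vowel))
So the Lumeken cognate is 'fuvure'.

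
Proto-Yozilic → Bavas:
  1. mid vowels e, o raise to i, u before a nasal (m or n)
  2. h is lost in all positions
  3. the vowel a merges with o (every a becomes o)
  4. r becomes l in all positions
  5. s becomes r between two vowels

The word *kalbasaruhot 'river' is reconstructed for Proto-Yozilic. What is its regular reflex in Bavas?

Bavas: *kalbasaruhot > kalbasaruot > kolbosoruot > kolbosoluot > kolboroluot  (by h-loss, vowel merger, unconditioned shift, rhotacism)

kolboroluot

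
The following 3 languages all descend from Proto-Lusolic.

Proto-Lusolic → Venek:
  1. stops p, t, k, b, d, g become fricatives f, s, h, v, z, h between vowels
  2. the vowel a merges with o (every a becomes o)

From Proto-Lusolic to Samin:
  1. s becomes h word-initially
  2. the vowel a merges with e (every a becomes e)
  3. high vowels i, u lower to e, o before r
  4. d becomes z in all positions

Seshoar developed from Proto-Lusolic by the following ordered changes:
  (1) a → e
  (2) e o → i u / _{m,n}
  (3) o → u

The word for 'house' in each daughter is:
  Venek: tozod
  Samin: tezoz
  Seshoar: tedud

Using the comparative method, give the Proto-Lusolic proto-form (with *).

*tadod

Position 2: Venek has o, Samin has e, Seshoar has e. Taking the neighbouring segments as reconstructed: Venek o could go back to *a or *o; Samin e could go back to *a or *e; Seshoar e could go back to *a or *e — the one source consistent with every daughter is *a.
Position 3: Venek has z, Samin has z, Seshoar has d. Seshoar preserves d here (none of its changes turn any other segment into d), so the proto-segment is *d.
Position 5: Venek has d, Samin has z, Seshoar has d. Venek preserves d here (none of its changes turn any other segment into d), so the proto-segment is *d.
This points to *tadod. Verify forward in each daughter:
Venek: start from *tadod.
  rule 1 (intervocalic lenition): tadod → tazod
  rule 2 (vowel merger): tazod → tozod
  ⇒ Venek tozod
Samin: *tadod > tedod > tezoz  (by vowel merger, unconditioned shift)
Seshoar: *tadod > tedod > tedud  (by vowel merger, vowel merger)
Only *tadod yields all of Venek tozod, Samin tezoz, Seshoar tedud.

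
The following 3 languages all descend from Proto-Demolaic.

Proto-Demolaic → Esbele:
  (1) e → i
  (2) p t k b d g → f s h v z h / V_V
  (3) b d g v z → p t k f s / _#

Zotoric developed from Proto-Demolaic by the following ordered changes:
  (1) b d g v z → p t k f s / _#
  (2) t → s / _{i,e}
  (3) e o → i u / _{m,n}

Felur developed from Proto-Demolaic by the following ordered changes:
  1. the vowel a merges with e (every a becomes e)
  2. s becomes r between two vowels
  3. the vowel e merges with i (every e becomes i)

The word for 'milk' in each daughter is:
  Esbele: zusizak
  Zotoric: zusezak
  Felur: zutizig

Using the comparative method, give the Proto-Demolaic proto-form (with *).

*zutezag

Position 6: Esbele has a, Zotoric has a, Felur has i. Esbele preserves a here (none of its changes turn any other segment into a), so the proto-segment is *a.
Position 7: Esbele has k, Zotoric has k, Felur has g. Felur preserves g here (none of its changes turn any other segment into g), so the proto-segment is *g.
Continuing position by position gives *zutezag; check it forward:
Esbele: *zutezag
  zutezag → zutizag   [vowel merger]
  zutizag → zusizag   [intervocalic lenition]
  zusizag → zusizak   [final devoicing]
  giving Esbele zusizak.
Zotoric: *zutezag
  zutezag → zutezak   [final devoicing]
  zutezak → zusezak   [palatalisation]
  zusezak (rule 3 does not apply)
  giving Zotoric zusezak.
Felur: *zutezag > zutezeg > zutizig  (by vowel merger, vowel merger)
Only *zutezag yields all of Esbele zusizak, Zotoric zusezak, Felur zutizig.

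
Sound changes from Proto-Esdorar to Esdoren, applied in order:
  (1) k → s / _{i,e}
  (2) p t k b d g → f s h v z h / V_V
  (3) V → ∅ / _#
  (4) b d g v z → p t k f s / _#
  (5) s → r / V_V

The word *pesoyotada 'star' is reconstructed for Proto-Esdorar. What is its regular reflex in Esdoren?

Esdoren: *pesoyotada
  pesoyotada (rule 1 does not apply)
  pesoyotada → pesoyosaza   [intervocalic lenition]
  pesoyosaza → pesoyosaz   [apocope]
  pesoyosaz → pesoyosas   [final devoicing]
  pesoyosas → peroyoras   [rhotacism]
  giving Esdoren peroyoras.

peroyoras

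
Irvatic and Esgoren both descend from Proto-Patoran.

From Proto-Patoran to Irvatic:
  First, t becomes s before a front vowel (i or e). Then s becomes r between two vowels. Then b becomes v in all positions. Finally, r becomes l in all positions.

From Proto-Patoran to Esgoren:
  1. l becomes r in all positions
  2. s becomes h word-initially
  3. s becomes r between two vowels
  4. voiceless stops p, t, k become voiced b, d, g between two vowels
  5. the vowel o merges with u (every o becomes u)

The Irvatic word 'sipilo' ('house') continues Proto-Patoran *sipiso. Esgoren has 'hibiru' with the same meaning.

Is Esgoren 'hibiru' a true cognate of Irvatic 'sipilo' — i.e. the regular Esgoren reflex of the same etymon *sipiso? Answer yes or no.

Derive the expected Esgoren reflex of *sipiso:
Esgoren: start from *sipiso.
  rule 1: no change — sipiso
  rule 2 (debuccalisation): sipiso → hipiso
  rule 3 (rhotacism): hipiso → hipiro
  rule 4 (intervocalic voicing): hipiro → hibiro
  rule 5 (vowel merger): hibiro → hibiru
  ⇒ Esgoren hibiru
Esgoren 'hibiru' matches the regular reflex exactly, so the pair is cognate.

yes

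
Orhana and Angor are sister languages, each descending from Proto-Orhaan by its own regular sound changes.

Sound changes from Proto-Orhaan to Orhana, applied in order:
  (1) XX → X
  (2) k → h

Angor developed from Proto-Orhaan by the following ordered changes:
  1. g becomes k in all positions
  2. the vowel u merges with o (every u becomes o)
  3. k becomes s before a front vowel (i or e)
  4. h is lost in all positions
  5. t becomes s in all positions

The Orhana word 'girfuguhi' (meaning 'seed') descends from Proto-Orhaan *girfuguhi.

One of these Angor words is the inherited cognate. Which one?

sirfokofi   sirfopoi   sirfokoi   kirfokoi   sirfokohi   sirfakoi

sirfokoi

Angor: *girfuguhi > kirfukuhi > kirfokohi > sirfokohi > sirfokoi  (by unconditioned shift, vowel merger, palatalisation, h-loss)
The other candidates each miss or misapply at least one Angor change.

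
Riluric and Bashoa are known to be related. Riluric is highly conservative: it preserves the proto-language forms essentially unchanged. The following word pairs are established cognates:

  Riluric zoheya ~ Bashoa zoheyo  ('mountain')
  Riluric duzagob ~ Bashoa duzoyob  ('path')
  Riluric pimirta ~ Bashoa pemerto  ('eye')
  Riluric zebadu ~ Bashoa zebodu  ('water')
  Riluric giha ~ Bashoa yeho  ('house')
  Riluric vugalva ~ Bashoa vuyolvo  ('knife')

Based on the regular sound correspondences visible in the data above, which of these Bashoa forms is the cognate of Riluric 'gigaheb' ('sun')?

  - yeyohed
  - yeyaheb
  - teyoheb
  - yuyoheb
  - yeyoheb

giha ~ yeho — Riluric g corresponds to Bashoa y word-initially before a front vowel.
giha ~ yeho — Riluric i corresponds to Bashoa e after a consonant, before a consonant other than r, m, n, p, b, f, v.
vugalva ~ vuyolvo — Riluric g corresponds to Bashoa y between vowels (before a back vowel).
duzagob ~ duzoyob, zebadu ~ zebodu — Riluric a corresponds to Bashoa o after a consonant, before a consonant other than r, m, n, p, b, f, v.
Applying these to Riluric 'gigaheb':
  gigaheb → yigaheb   (g→y word-initially before a front vowel)
  yigaheb → yegaheb   (i→e after a consonant, before a consonant other than r, m, n, p, b, f, v)
  yegaheb → yeyaheb   (g→y between vowels (before a back vowel))
  yeyaheb → yeyoheb   (a→o after a consonant, before a consonant other than r, m, n, p, b, f, v)
So the Bashoa cognate is 'yeyoheb'.

yeyoheb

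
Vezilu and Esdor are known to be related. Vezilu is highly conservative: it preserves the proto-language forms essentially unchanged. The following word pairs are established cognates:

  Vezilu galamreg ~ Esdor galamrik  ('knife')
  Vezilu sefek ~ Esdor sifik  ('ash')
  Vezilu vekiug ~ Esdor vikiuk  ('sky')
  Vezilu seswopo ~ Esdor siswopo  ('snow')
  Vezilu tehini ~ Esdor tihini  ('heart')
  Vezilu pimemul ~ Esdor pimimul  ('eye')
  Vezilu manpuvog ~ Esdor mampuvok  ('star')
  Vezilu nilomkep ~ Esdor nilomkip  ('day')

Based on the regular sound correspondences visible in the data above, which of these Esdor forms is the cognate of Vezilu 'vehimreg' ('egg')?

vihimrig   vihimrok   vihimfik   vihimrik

galamreg ~ galamrik, sefek ~ sifik — Vezilu e corresponds to Esdor i after a consonant, before a consonant other than r, m, n, p, b, f, v.
galamreg ~ galamrik, vekiug ~ vikiuk — Vezilu g corresponds to Esdor k word-finally.
Applying these to Vezilu 'vehimreg':
  vehimreg → vihimreg   (e→i after a consonant, before a consonant other than r, m, n, p, b, f, v)
  vihimreg → vihimrig   (e→i after a consonant, before a consonant other than r, m, n, p, b, f, v)
  vihimrig → vihimrik   (g→k word-finally)
So the Esdor cognate is 'vihimrik'.

vihimrik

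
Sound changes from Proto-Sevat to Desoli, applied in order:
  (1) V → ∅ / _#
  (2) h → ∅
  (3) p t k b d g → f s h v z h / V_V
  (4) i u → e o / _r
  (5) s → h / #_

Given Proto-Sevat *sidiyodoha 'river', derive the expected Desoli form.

hiziyozo

Desoli: start from *sidiyodoha.
  rule 1 (apocope): sidiyodoha → sidiyodoh
  rule 2 (h-loss): sidiyodoh → sidiyodo
  rule 3 (intervocalic lenition): sidiyodo → siziyozo
  rule 4: no change — siziyozo
  rule 5 (debuccalisation): siziyozo → hiziyozo
  ⇒ Desoli hiziyozo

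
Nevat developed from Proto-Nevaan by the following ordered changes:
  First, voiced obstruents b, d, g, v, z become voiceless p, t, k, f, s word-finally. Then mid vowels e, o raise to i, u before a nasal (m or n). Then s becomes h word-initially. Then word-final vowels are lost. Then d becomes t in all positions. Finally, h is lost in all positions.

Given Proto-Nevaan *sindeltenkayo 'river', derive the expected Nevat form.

Nevat: start from *sindeltenkayo.
  rule 1: no change — sindeltenkayo
  rule 2 (pre-nasal raising): sindeltenkayo → sindeltinkayo
  rule 3 (debuccalisation): sindeltinkayo → hindeltinkayo
  rule 4 (apocope): hindeltinkayo → hindeltinkay
  rule 5 (unconditioned shift): hindeltinkay → hinteltinkay
  rule 6 (h-loss): hinteltinkay → inteltinkay
  ⇒ Nevat inteltinkay

inteltinkay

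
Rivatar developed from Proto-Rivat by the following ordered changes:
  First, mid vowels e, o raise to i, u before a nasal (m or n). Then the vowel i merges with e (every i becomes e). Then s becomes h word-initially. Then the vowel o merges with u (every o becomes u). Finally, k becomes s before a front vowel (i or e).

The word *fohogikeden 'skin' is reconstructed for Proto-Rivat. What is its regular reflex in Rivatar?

fuhugeseden

Rivatar: start from *fohogikeden.
  rule 1 (pre-nasal raising): fohogikeden → fohogikedin
  rule 2 (vowel merger): fohogikedin → fohogekeden
  rule 3: no change — fohogekeden
  rule 4 (vowel merger): fohogekeden → fuhugekeden
  rule 5 (palatalisation): fuhugekeden → fuhugeseden
  ⇒ Rivatar fuhugeseden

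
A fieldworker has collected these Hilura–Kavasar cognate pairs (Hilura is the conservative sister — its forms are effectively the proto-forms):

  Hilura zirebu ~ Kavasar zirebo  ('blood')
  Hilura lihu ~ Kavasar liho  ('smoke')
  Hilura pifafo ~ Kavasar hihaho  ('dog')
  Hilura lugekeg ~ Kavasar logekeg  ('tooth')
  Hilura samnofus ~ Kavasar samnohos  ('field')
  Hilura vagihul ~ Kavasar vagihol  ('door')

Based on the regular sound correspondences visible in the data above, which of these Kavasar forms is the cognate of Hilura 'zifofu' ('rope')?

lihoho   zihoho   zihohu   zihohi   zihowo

pifafo ~ hihaho — Hilura f corresponds to Kavasar h between vowels (before a back vowel).
samnofus ~ samnohos — Hilura f corresponds to Kavasar h between vowels (before a back vowel).
zirebu ~ zirebo, lihu ~ liho — Hilura u corresponds to Kavasar o word-finally.
Applying these to Hilura 'zifofu':
  zifofu → zihofu   (f→h between vowels (before a back vowel))
  zihofu → zihohu   (f→h between vowels (before a back vowel))
  zihohu → zihoho   (u→o word-finally)
So the Kavasar cognate is 'zihoho'.

zihoho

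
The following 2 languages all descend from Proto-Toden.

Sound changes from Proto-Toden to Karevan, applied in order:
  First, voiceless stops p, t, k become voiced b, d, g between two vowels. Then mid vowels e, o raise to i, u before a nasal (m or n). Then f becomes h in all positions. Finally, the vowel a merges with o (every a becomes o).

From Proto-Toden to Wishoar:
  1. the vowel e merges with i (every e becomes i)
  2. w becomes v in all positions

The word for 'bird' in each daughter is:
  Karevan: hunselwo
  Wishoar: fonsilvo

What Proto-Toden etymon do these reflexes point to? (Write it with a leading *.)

Position 2: Karevan has u, Wishoar has o. Wishoar preserves o here (none of its changes turn any other segment into o), so the proto-segment is *o.
Position 1: Karevan has h, Wishoar has f. Wishoar preserves f here (none of its changes turn any other segment into f), so the proto-segment is *f.
This points to *fonselwo. Verify forward in each daughter:
Karevan: *fonselwo > funselwo > hunselwo  (by pre-nasal raising, unconditioned shift)
Wishoar: *fonselwo
  fonselwo → fonsilwo   [vowel merger]
  fonsilwo → fonsilvo   [unconditioned shift]
  giving Wishoar fonsilvo.
Only *fonselwo yields all of Karevan hunselwo, Wishoar fonsilvo.

*fonselwo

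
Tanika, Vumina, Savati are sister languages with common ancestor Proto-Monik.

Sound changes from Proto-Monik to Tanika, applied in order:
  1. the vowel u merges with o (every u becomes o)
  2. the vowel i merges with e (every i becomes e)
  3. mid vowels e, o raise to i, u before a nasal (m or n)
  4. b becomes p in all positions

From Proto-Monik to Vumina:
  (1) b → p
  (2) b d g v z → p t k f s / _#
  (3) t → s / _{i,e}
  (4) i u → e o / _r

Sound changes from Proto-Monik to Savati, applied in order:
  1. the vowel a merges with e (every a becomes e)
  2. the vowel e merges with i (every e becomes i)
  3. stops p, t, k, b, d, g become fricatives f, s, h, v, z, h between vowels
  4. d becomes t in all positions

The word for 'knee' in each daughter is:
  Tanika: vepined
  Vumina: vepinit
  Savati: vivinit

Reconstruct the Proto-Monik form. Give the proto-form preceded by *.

*vebinid

Position 3: Tanika has p, Vumina has p, Savati has v. Taking the neighbouring segments as reconstructed: Tanika p could go back to *p or *b; Vumina p could go back to *p or *b; Savati v could go back to *b or *v — the one source consistent with every daughter is *b.
Position 7: Tanika has d, Vumina has t, Savati has t. Tanika preserves d here (none of its changes turn any other segment into d), so the proto-segment is *d.
This points to *vebinid. Verify forward in each daughter:
Tanika: start from *vebinid.
  rule 1: no change — vebinid
  rule 2 (vowel merger): vebinid → vebened
  rule 3 (pre-nasal raising): vebened → vebined
  rule 4 (unconditioned shift): vebined → vepined
  ⇒ Tanika vepined
Vumina: *vebinid > vepinid > vepinit  (by unconditioned shift, final devoicing)
Savati: *vebinid > vibinid > vivinid > vivinit  (by vowel merger, intervocalic lenition, unconditioned shift)
*vebinid is the unique common source.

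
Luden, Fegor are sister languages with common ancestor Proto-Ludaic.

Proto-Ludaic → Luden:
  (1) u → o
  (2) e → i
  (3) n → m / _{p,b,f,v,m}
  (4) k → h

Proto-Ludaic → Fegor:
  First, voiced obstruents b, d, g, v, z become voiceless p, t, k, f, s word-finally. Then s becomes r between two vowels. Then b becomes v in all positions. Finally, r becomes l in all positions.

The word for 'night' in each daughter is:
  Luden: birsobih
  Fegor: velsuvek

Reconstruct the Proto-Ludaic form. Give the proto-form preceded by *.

Position 5: Luden has o, Fegor has u. Fegor preserves u here (none of its changes turn any other segment into u), so the proto-segment is *u.
Position 1: Luden has b, Fegor has v. Luden preserves b here (none of its changes turn any other segment into b), so the proto-segment is *b.
Position 6: Luden has b, Fegor has v. Luden preserves b here (none of its changes turn any other segment into b), so the proto-segment is *b.
This points to *bersubek. Verify forward in each daughter:
Luden: start from *bersubek.
  rule 1 (vowel merger): bersubek → bersobek
  rule 2 (vowel merger): bersobek → birsobik
  rule 3: no change — birsobik
  rule 4 (unconditioned shift): birsobik → birsobih
  ⇒ Luden birsobih
Fegor: *bersubek > versuvek > velsuvek  (by unconditioned shift, unconditioned shift)
Only *bersubek yields all of Luden birsobih, Fegor velsuvek.

*bersubek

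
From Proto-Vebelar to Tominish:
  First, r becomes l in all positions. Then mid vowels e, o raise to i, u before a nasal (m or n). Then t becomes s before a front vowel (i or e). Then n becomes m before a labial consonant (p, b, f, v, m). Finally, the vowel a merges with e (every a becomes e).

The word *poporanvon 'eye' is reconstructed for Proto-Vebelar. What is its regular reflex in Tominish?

Tominish: *poporanvon
  poporanvon → popolanvon   [unconditioned shift]
  popolanvon → popolanvun   [pre-nasal raising]
  popolanvun (rule 3 does not apply)
  popolanvun → popolamvun   [nasal place assimilation]
  popolamvun → popolemvun   [vowel merger]
  giving Tominish popolemvun.

popolemvun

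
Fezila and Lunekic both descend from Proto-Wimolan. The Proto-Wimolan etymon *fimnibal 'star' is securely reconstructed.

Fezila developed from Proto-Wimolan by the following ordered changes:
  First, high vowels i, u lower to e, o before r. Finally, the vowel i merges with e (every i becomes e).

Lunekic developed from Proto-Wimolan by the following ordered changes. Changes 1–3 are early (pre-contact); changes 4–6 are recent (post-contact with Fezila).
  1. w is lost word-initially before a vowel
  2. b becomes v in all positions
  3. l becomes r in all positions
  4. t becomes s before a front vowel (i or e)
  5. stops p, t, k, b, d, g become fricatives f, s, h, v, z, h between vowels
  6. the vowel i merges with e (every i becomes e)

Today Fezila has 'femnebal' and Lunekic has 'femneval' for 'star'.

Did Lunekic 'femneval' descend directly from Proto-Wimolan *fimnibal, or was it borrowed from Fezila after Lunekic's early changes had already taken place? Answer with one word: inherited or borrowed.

If inherited, *fimnibal would pass through all of Lunekic's changes:
Lunekic: *fimnibal > fimnival > fimnivar > femnevar  (by unconditioned shift, unconditioned shift, vowel merger)
If borrowed from Fezila 'femnebal' after the early changes, it would undergo only the recent ones:
  rule 4 (palatalisation): no change (femnebal)
  rule 5 (intervocalic lenition): femnebal → femneval
  rule 6 (vowel merger): no change (femneval)
  ⇒ as a loan: femneval
Lunekic 'femneval' matches the loan outcome 'femneval', not the inherited 'femnevar' — it skipped the early Lunekic changes, so it was borrowed from Fezila.

borrowed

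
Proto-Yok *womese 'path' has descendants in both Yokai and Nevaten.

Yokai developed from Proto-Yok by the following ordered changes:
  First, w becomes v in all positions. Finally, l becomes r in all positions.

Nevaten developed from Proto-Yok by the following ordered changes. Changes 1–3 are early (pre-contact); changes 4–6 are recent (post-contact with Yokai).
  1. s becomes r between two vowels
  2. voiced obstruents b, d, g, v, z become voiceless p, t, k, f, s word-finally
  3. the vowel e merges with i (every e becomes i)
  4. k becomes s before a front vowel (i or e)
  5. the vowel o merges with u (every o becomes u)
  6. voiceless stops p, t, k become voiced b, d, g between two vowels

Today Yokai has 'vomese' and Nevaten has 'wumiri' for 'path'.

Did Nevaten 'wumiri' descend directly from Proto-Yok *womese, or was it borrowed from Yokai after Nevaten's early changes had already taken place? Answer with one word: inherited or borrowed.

inherited

If inherited, *womese would pass through all of Nevaten's changes:
Nevaten: start from *womese.
  rule 1 (rhotacism): womese → womere
  rule 2: no change — womere
  rule 3 (vowel merger): womere → womiri
  rule 4: no change — womiri
  rule 5 (vowel merger): womiri → wumiri
  rule 6: no change — wumiri
  ⇒ Nevaten wumiri
If borrowed from Yokai 'vomese' after the early changes, it would undergo only the recent ones:
  rule 4 (palatalisation): no change (vomese)
  rule 5 (vowel merger): vomese → vumese
  rule 6 (intervocalic voicing): no change (vumese)
  ⇒ as a loan: vumese
Nevaten 'wumiri' matches the inherited outcome exactly, so it is an inherited cognate, not a loan.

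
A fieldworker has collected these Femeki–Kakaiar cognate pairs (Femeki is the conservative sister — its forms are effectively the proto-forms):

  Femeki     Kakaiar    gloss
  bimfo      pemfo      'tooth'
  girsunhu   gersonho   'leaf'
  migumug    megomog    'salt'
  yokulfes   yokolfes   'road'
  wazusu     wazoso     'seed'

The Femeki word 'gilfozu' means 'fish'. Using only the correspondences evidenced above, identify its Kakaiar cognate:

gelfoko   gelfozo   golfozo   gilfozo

gelfozo

migumug ~ megomog — Femeki i corresponds to Kakaiar e after a consonant, before a consonant other than r, m, n, p, b, f, v.
girsunhu ~ gersonho, wazusu ~ wazoso — Femeki u corresponds to Kakaiar o word-finally.
Applying these to Femeki 'gilfozu':
  gilfozu → gelfozu   (i→e after a consonant, before a consonant other than r, m, n, p, b, f, v)
  gelfozu → gelfozo   (u→o word-finally)
So the Kakaiar cognate is 'gelfozo'.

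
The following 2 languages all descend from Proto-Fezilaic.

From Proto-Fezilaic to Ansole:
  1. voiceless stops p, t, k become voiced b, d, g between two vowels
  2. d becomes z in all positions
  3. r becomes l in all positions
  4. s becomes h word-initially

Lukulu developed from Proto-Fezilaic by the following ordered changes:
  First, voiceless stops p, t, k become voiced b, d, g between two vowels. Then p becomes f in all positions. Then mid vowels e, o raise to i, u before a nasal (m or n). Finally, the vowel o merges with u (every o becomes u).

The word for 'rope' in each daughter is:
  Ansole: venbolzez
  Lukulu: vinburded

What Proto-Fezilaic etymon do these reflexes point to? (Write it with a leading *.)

*venborded

Position 2: Ansole has e, Lukulu has i. Ansole preserves e here (none of its changes turn any other segment into e), so the proto-segment is *e.
Position 9: Ansole has z, Lukulu has d. Taking the neighbouring segments as reconstructed: Ansole z could go back to *d or *z; Lukulu d can only go back to *d — the one source consistent with every daughter is *d.
Verify the candidate proto-form against each daughter:
Ansole: start from *venborded.
  rule 1: no change — venborded
  rule 2 (unconditioned shift): venborded → venborzez
  rule 3 (unconditioned shift): venborzez → venbolzez
  rule 4: no change — venbolzez
  ⇒ Ansole venbolzez
Lukulu: *venborded
  venborded (rule 1 does not apply)
  venborded (rule 2 does not apply)
  venborded → vinborded   [pre-nasal raising]
  vinborded → vinburded   [vowel merger]
  giving Lukulu vinburded.
No other proto-form is consistent with every reflex, so the reconstruction is *venborded.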